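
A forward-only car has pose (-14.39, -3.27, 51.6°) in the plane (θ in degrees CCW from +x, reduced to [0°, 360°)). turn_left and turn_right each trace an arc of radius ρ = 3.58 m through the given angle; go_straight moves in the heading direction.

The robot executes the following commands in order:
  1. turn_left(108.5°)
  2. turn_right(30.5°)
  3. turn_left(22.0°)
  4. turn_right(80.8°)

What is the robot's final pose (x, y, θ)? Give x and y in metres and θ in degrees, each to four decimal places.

set_pose: (x, y, θ) = (-14.3900, -3.2700, 51.6000°), ρ = 3.58
turn_left(108.5°): centre at ρ to the left, rotate +108.5° → (-15.9771, 2.3199, 160.1000°)
turn_right(30.5°): centre at ρ to the right, rotate −30.5° → (-17.5169, 3.4042, 129.6000°)
turn_left(22.0°): centre at ρ to the left, rotate +22.0° → (-18.5726, 4.2714, 151.6000°)
turn_right(80.8°): centre at ρ to the right, rotate −80.8° → (-20.2508, 8.5978, 70.8000°)

(-20.2508, 8.5978, 70.8000°)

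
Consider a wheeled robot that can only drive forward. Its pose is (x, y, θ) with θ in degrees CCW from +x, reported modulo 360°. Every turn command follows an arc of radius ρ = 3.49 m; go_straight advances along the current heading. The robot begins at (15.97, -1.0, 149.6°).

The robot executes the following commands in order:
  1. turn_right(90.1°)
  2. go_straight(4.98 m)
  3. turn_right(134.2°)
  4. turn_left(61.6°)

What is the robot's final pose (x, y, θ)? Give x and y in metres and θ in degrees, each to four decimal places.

(26.2052, 4.7437, 346.9000°)

set_pose: (x, y, θ) = (15.9700, -1.0000, 149.6000°), ρ = 3.49
turn_right(90.1°): centre at ρ to the right, rotate −90.1° → (14.7290, 3.7815, 59.5000°)
go_straight(4.98): x += 4.98·cos θ, y += 4.98·sin θ → (17.2565, 8.0724, 59.5000°)
turn_right(134.2°): centre at ρ to the right, rotate −134.2° → (23.6299, 7.2220, -74.7000° ≡ 285.3000°)
turn_left(61.6°): centre at ρ to the left, rotate +61.6° → (26.2052, 4.7437, 346.9000°)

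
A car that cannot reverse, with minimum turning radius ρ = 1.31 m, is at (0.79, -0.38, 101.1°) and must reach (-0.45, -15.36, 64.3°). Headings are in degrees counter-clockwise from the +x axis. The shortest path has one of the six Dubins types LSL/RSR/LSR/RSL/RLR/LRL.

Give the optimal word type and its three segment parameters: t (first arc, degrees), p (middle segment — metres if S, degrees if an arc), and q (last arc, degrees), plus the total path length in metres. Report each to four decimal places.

LSL: t = 164.3175°, p = 14.2051 m, q = 158.8825°, L = 21.5947 m

Let ψ = atan2(Δy, Δx) = atan2(-14.98, -1.24) = -94.7320° be the start→goal bearing.
Normalize: d = |goal − start| / ρ = 15.031234/1.31 = 11.474225, α = (θ_start − ψ) mod 360° = 195.8320° = 3.417913 rad, β = (θ_goal − ψ) mod 360° = 159.0320° = 2.775632 rad.
Common terms: sin α = -0.272817, cos α = -0.962066, sin β = 0.357847, cos β = -0.933780, cos(α−β) = 0.800731, d² = 131.657829. Work in radians in the unit-radius frame; every candidate has L = ρ·(t + p + q).
LSL: p² = 2 + d² − 2cos(α−β) + 2d(sin α − sin β) = 117.583603; p = √p² = 10.843597; φ = atan2(cos β − cos α, d + sin α − sin β) = 0.002608 rad; t = (φ − α) mod 2π = 2.867881 rad, q = (β − φ) mod 2π = 2.773023 rad → L = 1.31·(2.867881 + 10.843597 + 2.773023) = 1.31·16.484501 = 21.594697 m
RSR: p² = 2 + d² − 2cos(α−β) + 2d(sin β − sin α) = 146.529129; p = √p² = 12.104922; φ = atan2(cos α − cos β, d − sin α + sin β) = -0.002337 rad; t = (α − φ) mod 2π = 3.420250 rad, q = (φ − β) mod 2π = 3.505217 rad → L = 1.31·(3.420250 + 12.104922 + 3.505217) = 1.31·19.030388 = 24.929808 m
LSR: p² = d² − 2 + 2cos(α−β) + 2d(sin α + sin β) = 133.210583; p = √p² = 11.541689; φ = atan2(−cos α − cos β, d + sin α + sin β) − atan2(−2, p) = 0.334145 rad; t = (φ − α) mod 2π = 3.199417 rad, q = (φ − β) mod 2π = 3.841698 rad → L = 1.31·(3.199417 + 11.541689 + 3.841698) = 1.31·18.582804 = 24.343474 m
RSL: p² = d² − 2 + 2cos(α−β) − 2d(sin α + sin β) = 129.308001; p = √p² = 11.371368; φ = atan2(cos α + cos β, d − sin α − sin β) − atan2(2, p) = -0.339047 rad; t = (α − φ) mod 2π = 3.756960 rad, q = (β − φ) mod 2π = 3.114679 rad → L = 1.31·(3.756960 + 11.371368 + 3.114679) = 1.31·18.243007 = 23.898339 m
RLR: c = (6 − d² + 2cos(α−β) + 2d(sin α − sin β))/8 = -17.316141, |c| > 1 → infeasible
LRL: c = (6 − d² + 2cos(α−β) − 2d(sin α − sin β))/8 = -13.697950, |c| > 1 → infeasible
Shortest: LSL with L = 21.594697 m ≈ 21.5947 m
Convert LSL to answer units (arcs ×180/π): t = 2.867881·180/π = 164.3175°, p = ρ·p = 1.31·10.843597 = 14.2051 m, q = 2.773023·180/π = 158.8825°, L = 21.5947 m.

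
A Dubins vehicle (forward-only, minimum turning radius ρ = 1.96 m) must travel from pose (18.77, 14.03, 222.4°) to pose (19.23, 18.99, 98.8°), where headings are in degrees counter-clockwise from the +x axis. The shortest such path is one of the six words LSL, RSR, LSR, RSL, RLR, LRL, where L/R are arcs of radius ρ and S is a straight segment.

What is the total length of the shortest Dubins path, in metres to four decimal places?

12.3327 m

Let ψ = atan2(Δy, Δx) = atan2(4.96, 0.46) = 84.7014° be the start→goal bearing.
Normalize: d = |goal − start| / ρ = 4.981285/1.96 = 2.541472, α = (θ_start − ψ) mod 360° = 137.6986° = 2.403293 rad, β = (θ_goal − ψ) mod 360° = 14.0986° = 0.246066 rad.
Common terms: sin α = 0.673031, cos α = -0.739614, sin β = 0.243591, cos β = 0.969878, cos(α−β) = -0.553392, d² = 6.459080. Work in radians in the unit-radius frame; every candidate has L = ρ·(t + p + q).
LSL: p² = 2 + d² − 2cos(α−β) + 2d(sin α − sin β) = 11.748684; p = √p² = 3.427635; φ = atan2(cos β − cos α, d + sin α − sin β) = 0.522142 rad; t = (φ − α) mod 2π = 4.402034 rad, q = (β − φ) mod 2π = 6.007109 rad → L = 1.96·(4.402034 + 3.427635 + 6.007109) = 1.96·13.836779 = 27.120087 m
RSR: p² = 2 + d² − 2cos(α−β) + 2d(sin β − sin α) = 7.383042; p = √p² = 2.717175; φ = atan2(cos α − cos β, d − sin α + sin β) = -0.680450 rad; t = (α − φ) mod 2π = 3.083744 rad, q = (φ − β) mod 2π = 5.356669 rad → L = 1.96·(3.083744 + 2.717175 + 5.356669) = 1.96·11.157588 = 21.868872 m
LSR: p² = d² − 2 + 2cos(α−β) + 2d(sin α + sin β) = 8.011433; p = √p² = 2.830448; φ = atan2(−cos α − cos β, d + sin α + sin β) − atan2(−2, p) = 0.548654 rad; t = (φ − α) mod 2π = 4.428546 rad, q = (φ − β) mod 2π = 0.302588 rad → L = 1.96·(4.428546 + 2.830448 + 0.302588) = 1.96·7.561582 = 14.820700 m
RSL: p² = d² − 2 + 2cos(α−β) − 2d(sin α + sin β) = -1.306840 < 0 → infeasible
RLR: c = (6 − d² + 2cos(α−β) + 2d(sin α − sin β))/8 = 0.077120; p = 2π − arccos c = 4.789585 rad; φ = atan2(cos α − cos β, d − sin α + sin β) = -0.680450 rad; t = (α − φ + p/2) mod 2π = 5.478536 rad, q = (α − β − t + p) mod 2π = 1.468276 rad → L = 1.96·(5.478536 + 4.789585 + 1.468276) = 1.96·11.736398 = 23.003340 m
LRL: c = (6 − d² + 2cos(α−β) − 2d(sin α − sin β))/8 = -0.468585; p = 2π − arccos c = 4.224700 rad; φ = atan2(cos β − cos α, d + sin α − sin β) = 0.522142 rad; t = (φ − α + p/2) mod 2π = 0.231199 rad, q = (β − α − t + p) mod 2π = 1.836274 rad → L = 1.96·(0.231199 + 4.224700 + 1.836274) = 1.96·6.292173 = 12.332660 m
Shortest: LRL with L = 12.332660 m ≈ 12.3327 m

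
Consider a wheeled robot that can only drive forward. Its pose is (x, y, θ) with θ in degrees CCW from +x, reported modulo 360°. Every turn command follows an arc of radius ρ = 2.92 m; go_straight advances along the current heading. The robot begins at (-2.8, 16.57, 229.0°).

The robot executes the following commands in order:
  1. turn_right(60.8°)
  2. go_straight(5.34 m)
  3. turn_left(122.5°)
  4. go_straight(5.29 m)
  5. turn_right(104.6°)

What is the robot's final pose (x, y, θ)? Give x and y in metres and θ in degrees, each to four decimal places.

(-14.7080, 3.9449, 186.1000°)

set_pose: (x, y, θ) = (-2.8000, 16.5700, 229.0000°), ρ = 2.92
turn_right(60.8°): centre at ρ to the right, rotate −60.8° → (-5.6009, 15.6274, 168.2000°)
go_straight(5.34): x += 5.34·cos θ, y += 5.34·sin θ → (-10.8280, 16.7194, 168.2000°)
turn_left(122.5°): centre at ρ to the left, rotate +122.5° → (-14.1567, 12.8290, 290.7000°)
go_straight(5.29): x += 5.29·cos θ, y += 5.29·sin θ → (-12.2868, 7.8805, 290.7000°)
turn_right(104.6°): centre at ρ to the right, rotate −104.6° → (-14.7080, 3.9449, 186.1000°)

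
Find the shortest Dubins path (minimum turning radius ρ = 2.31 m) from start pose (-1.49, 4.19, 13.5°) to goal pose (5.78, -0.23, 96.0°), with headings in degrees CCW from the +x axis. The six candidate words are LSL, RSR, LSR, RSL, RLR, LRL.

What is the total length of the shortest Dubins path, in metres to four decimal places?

Let ψ = atan2(Δy, Δx) = atan2(-4.42, 7.27) = -31.2987° be the start→goal bearing.
Normalize: d = |goal − start| / ρ = 8.508190/2.31 = 3.683199, α = (θ_start − ψ) mod 360° = 44.7987° = 0.781884 rad, β = (θ_goal − ψ) mod 360° = 127.2987° = 2.221781 rad.
Common terms: sin α = 0.704618, cos α = 0.709587, sin β = 0.795487, cos β = -0.605970, cos(α−β) = 0.130526, d² = 13.565956. Work in radians in the unit-radius frame; every candidate has L = ρ·(t + p + q).
LSL: p² = 2 + d² − 2cos(α−β) + 2d(sin α − sin β) = 14.635523; p = √p² = 3.825640; φ = atan2(cos β − cos α, d + sin α − sin β) = -0.351045 rad; t = (φ − α) mod 2π = 5.150256 rad, q = (β − φ) mod 2π = 2.572826 rad → L = 2.31·(5.150256 + 3.825640 + 2.572826) = 2.31·11.548722 = 26.677548 m
RSR: p² = 2 + d² − 2cos(α−β) + 2d(sin β − sin α) = 15.974285; p = √p² = 3.996784; φ = atan2(cos α − cos β, d − sin α + sin β) = 0.335407 rad; t = (α − φ) mod 2π = 0.446477 rad, q = (φ − β) mod 2π = 4.396812 rad → L = 2.31·(0.446477 + 3.996784 + 4.396812) = 2.31·8.840073 = 20.420569 m
LSR: p² = d² − 2 + 2cos(α−β) + 2d(sin α + sin β) = 22.877382; p = √p² = 4.783031; φ = atan2(−cos α − cos β, d + sin α + sin β) − atan2(−2, p) = 0.376062 rad; t = (φ − α) mod 2π = 5.877363 rad, q = (φ − β) mod 2π = 4.437466 rad → L = 2.31·(5.877363 + 4.783031 + 4.437466) = 2.31·15.097860 = 34.876057 m
RSL: p² = d² − 2 + 2cos(α−β) − 2d(sin α + sin β) = 0.776635; p = √p² = 0.881269; φ = atan2(cos α + cos β, d − sin α − sin β) − atan2(2, p) = -1.108330 rad; t = (α − φ) mod 2π = 1.890215 rad, q = (β − φ) mod 2π = 3.330111 rad → L = 2.31·(1.890215 + 0.881269 + 3.330111) = 2.31·6.101595 = 14.094685 m
RLR: c = (6 − d² + 2cos(α−β) + 2d(sin α − sin β))/8 = -0.996786; p = 2π − arccos c = 3.221793 rad; φ = atan2(cos α − cos β, d − sin α + sin β) = 0.335407 rad; t = (α − φ + p/2) mod 2π = 2.057374 rad, q = (α − β − t + p) mod 2π = 6.007708 rad → L = 2.31·(2.057374 + 3.221793 + 6.007708) = 2.31·11.286875 = 26.072680 m
LRL: c = (6 − d² + 2cos(α−β) − 2d(sin α − sin β))/8 = -0.829440; p = 2π − arccos c = 3.734284 rad; φ = atan2(cos β − cos α, d + sin α − sin β) = -0.351045 rad; t = (φ − α + p/2) mod 2π = 0.734213 rad, q = (β − α − t + p) mod 2π = 4.439968 rad → L = 2.31·(0.734213 + 3.734284 + 4.439968) = 2.31·8.908465 = 20.578553 m
Shortest: RSL with L = 14.094685 m ≈ 14.0947 m

14.0947 m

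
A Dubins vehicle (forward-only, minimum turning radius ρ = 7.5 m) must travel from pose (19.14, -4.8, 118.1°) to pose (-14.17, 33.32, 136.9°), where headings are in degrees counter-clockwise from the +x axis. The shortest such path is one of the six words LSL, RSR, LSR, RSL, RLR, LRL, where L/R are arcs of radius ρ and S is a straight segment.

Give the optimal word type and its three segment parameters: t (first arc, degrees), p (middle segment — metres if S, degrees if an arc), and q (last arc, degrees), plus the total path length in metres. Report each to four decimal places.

Let ψ = atan2(Δy, Δx) = atan2(38.12, -33.31) = 131.1476° be the start→goal bearing.
Normalize: d = |goal − start| / ρ = 50.623023/7.5 = 6.749736, α = (θ_start − ψ) mod 360° = 346.9524° = 6.055462 rad, β = (θ_goal − ψ) mod 360° = 5.7524° = 0.100398 rad.
Common terms: sin α = -0.225760, cos α = 0.974183, sin β = 0.100230, cos β = 0.994964, cos(α−β) = 0.946649, d² = 45.558942. Work in radians in the unit-radius frame; every candidate has L = ρ·(t + p + q).
LSL: p² = 2 + d² − 2cos(α−β) + 2d(sin α − sin β) = 41.264948; p = √p² = 6.423780; φ = atan2(cos β − cos α, d + sin α − sin β) = 0.003235 rad; t = (φ − α) mod 2π = 0.230959 rad, q = (β − φ) mod 2π = 0.097163 rad → L = 7.5·(0.230959 + 6.423780 + 0.097163) = 7.5·6.751902 = 50.639263 m
RSR: p² = 2 + d² − 2cos(α−β) + 2d(sin β − sin α) = 50.066340; p = √p² = 7.075757; φ = atan2(cos α − cos β, d − sin α + sin β) = -0.002937 rad; t = (α − φ) mod 2π = 6.058399 rad, q = (φ − β) mod 2π = 6.179850 rad → L = 7.5·(6.058399 + 7.075757 + 6.179850) = 7.5·19.314006 = 144.855044 m
LSR: p² = d² − 2 + 2cos(α−β) + 2d(sin α + sin β) = 43.757644; p = √p² = 6.614956; φ = atan2(−cos α − cos β, d + sin α + sin β) − atan2(−2, p) = 0.004661 rad; t = (φ − α) mod 2π = 0.232384 rad, q = (φ − β) mod 2π = 6.187448 rad → L = 7.5·(0.232384 + 6.614956 + 6.187448) = 7.5·13.034788 = 97.760911 m
RSL: p² = d² − 2 + 2cos(α−β) − 2d(sin α + sin β) = 47.146837; p = √p² = 6.866355; φ = atan2(cos α + cos β, d − sin α − sin β) − atan2(2, p) = -0.004490 rad; t = (α − φ) mod 2π = 6.059952 rad, q = (β − φ) mod 2π = 0.104889 rad → L = 7.5·(6.059952 + 6.866355 + 0.104889) = 7.5·13.031196 = 97.733974 m
RLR: c = (6 − d² + 2cos(α−β) + 2d(sin α − sin β))/8 = -5.258292, |c| > 1 → infeasible
LRL: c = (6 − d² + 2cos(α−β) − 2d(sin α − sin β))/8 = -4.158118, |c| > 1 → infeasible
Shortest: LSL with L = 50.639263 m ≈ 50.6393 m
Convert LSL to answer units (arcs ×180/π): t = 0.230959·180/π = 13.2330°, p = ρ·p = 7.5·6.423780 = 48.1783 m, q = 0.097163·180/π = 5.5670°, L = 50.6393 m.

LSL: t = 13.2330°, p = 48.1783 m, q = 5.5670°, L = 50.6393 m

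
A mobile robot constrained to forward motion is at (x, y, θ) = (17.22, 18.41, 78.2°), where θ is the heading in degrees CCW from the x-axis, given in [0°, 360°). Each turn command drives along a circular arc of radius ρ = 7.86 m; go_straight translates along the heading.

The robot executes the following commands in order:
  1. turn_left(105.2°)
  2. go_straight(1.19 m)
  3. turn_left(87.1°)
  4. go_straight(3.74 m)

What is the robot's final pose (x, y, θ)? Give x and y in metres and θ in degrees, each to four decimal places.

(0.5111, 16.1383, 270.5000°)

set_pose: (x, y, θ) = (17.2200, 18.4100, 78.2000°), ρ = 7.86
turn_left(105.2°): centre at ρ to the left, rotate +105.2° → (9.0600, 27.8635, 183.4000°)
go_straight(1.19): x += 1.19·cos θ, y += 1.19·sin θ → (7.8720, 27.7929, 183.4000°)
turn_left(87.1°): centre at ρ to the left, rotate +87.1° → (0.4785, 19.8782, 270.5000°)
go_straight(3.74): x += 3.74·cos θ, y += 3.74·sin θ → (0.5111, 16.1383, 270.5000°)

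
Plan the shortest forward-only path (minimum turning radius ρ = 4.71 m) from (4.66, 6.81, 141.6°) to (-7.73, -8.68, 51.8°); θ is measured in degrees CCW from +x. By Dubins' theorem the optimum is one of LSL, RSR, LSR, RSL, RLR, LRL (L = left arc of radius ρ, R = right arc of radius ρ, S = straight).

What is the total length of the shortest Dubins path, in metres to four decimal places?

Let ψ = atan2(Δy, Δx) = atan2(-15.49, -12.39) = -128.6553° be the start→goal bearing.
Normalize: d = |goal − start| / ρ = 19.835630/4.71 = 4.211386, α = (θ_start − ψ) mod 360° = 270.2553° = 4.716845 rad, β = (θ_goal − ψ) mod 360° = 180.4553° = 3.149539 rad.
Common terms: sin α = -0.999990, cos α = 0.004456, sin β = -0.007946, cos β = -0.999968, cos(α−β) = 0.003491, d² = 17.735775. Work in radians in the unit-radius frame; every candidate has L = ρ·(t + p + q).
LSL: p² = 2 + d² − 2cos(α−β) + 2d(sin α − sin β) = 11.373035; p = √p² = 3.372393; φ = atan2(cos β − cos α, d + sin α − sin β) = -0.302426 rad; t = (φ − α) mod 2π = 1.263914 rad, q = (β − φ) mod 2π = 3.451965 rad → L = 4.71·(1.263914 + 3.372393 + 3.451965) = 4.71·8.088273 = 38.095764 m
RSR: p² = 2 + d² − 2cos(α−β) + 2d(sin β − sin α) = 28.084552; p = √p² = 5.299486; φ = atan2(cos α − cos β, d − sin α + sin β) = 0.190686 rad; t = (α − φ) mod 2π = 4.526159 rad, q = (φ − β) mod 2π = 3.324332 rad → L = 4.71·(4.526159 + 5.299486 + 3.324332) = 4.71·13.149977 = 61.936392 m
LSR: p² = d² − 2 + 2cos(α−β) + 2d(sin α + sin β) = 7.253137; p = √p² = 2.693165; φ = atan2(−cos α − cos β, d + sin α + sin β) − atan2(−2, p) = 0.940063 rad; t = (φ − α) mod 2π = 2.506404 rad, q = (φ − β) mod 2π = 4.073709 rad → L = 4.71·(2.506404 + 2.693165 + 4.073709) = 4.71·9.273277 = 43.677137 m
RSL: p² = d² − 2 + 2cos(α−β) − 2d(sin α + sin β) = 24.232375; p = √p² = 4.922639; φ = atan2(cos α + cos β, d − sin α − sin β) − atan2(2, p) = -0.574386 rad; t = (α − φ) mod 2π = 5.291231 rad, q = (β − φ) mod 2π = 3.723925 rad → L = 4.71·(5.291231 + 4.922639 + 3.723925) = 4.71·13.937795 = 65.647013 m
RLR: c = (6 − d² + 2cos(α−β) + 2d(sin α − sin β))/8 = -2.510569, |c| > 1 → infeasible
LRL: c = (6 − d² + 2cos(α−β) − 2d(sin α − sin β))/8 = -0.421629; p = 2π − arccos c = 4.277148 rad; φ = atan2(cos β − cos α, d + sin α − sin β) = -0.302426 rad; t = (φ − α + p/2) mod 2π = 3.402488 rad, q = (β − α − t + p) mod 2π = 5.590539 rad → L = 4.71·(3.402488 + 4.277148 + 5.590539) = 4.71·13.270175 = 62.502523 m
Shortest: LSL with L = 38.095764 m ≈ 38.0958 m

38.0958 m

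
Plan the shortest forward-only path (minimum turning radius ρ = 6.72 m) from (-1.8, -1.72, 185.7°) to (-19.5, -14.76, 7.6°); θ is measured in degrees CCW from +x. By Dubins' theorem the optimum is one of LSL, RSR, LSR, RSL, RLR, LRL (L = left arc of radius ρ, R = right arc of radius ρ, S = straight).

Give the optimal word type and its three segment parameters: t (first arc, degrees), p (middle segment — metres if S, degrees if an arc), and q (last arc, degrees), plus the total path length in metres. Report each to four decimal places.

Let ψ = atan2(Δy, Δx) = atan2(-13.04, -17.70) = -143.6201° be the start→goal bearing.
Normalize: d = |goal − start| / ρ = 21.984804/6.72 = 3.271548, α = (θ_start − ψ) mod 360° = 329.3201° = 5.747719 rad, β = (θ_goal − ψ) mod 360° = 151.2201° = 2.639288 rad.
Common terms: sin α = -0.510242, cos α = 0.860031, sin β = 0.481447, cos β = -0.876475, cos(α−β) = -0.999450, d² = 10.703028. Work in radians in the unit-radius frame; every candidate has L = ρ·(t + p + q).
LSL: p² = 2 + d² − 2cos(α−β) + 2d(sin α − sin β) = 8.213214; p = √p² = 2.865871; φ = atan2(cos β − cos α, d + sin α − sin β) = -0.650930 rad; t = (φ − α) mod 2π = 6.167721 rad, q = (β − φ) mod 2π = 3.290218 rad → L = 6.72·(6.167721 + 2.865871 + 3.290218) = 6.72·12.323810 = 82.816002 m
RSR: p² = 2 + d² − 2cos(α−β) + 2d(sin β − sin α) = 21.190642; p = √p² = 4.603329; φ = atan2(cos α − cos β, d − sin α + sin β) = 0.386802 rad; t = (α − φ) mod 2π = 5.360918 rad, q = (φ − β) mod 2π = 4.030699 rad → L = 6.72·(5.360918 + 4.603329 + 4.030699) = 6.72·13.994946 = 94.046038 m
LSR: p² = d² − 2 + 2cos(α−β) + 2d(sin α + sin β) = 6.515719; p = √p² = 2.552591; φ = atan2(−cos α − cos β, d + sin α + sin β) − atan2(−2, p) = 0.669681 rad; t = (φ − α) mod 2π = 1.205147 rad, q = (φ − β) mod 2π = 4.313578 rad → L = 6.72·(1.205147 + 2.552591 + 4.313578) = 6.72·8.071315 = 54.239238 m
RSL: p² = d² − 2 + 2cos(α−β) − 2d(sin α + sin β) = 6.892536; p = √p² = 2.625364; φ = atan2(cos α + cos β, d − sin α − sin β) − atan2(2, p) = -0.655992 rad; t = (α − φ) mod 2π = 0.120527 rad, q = (β − φ) mod 2π = 3.295281 rad → L = 6.72·(0.120527 + 2.625364 + 3.295281) = 6.72·6.041171 = 40.596669 m
RLR: c = (6 − d² + 2cos(α−β) + 2d(sin α − sin β))/8 = -1.648830, |c| > 1 → infeasible
LRL: c = (6 − d² + 2cos(α−β) − 2d(sin α − sin β))/8 = -0.026652; p = 2π − arccos c = 4.685734 rad; φ = atan2(cos β − cos α, d + sin α − sin β) = -0.650930 rad; t = (φ − α + p/2) mod 2π = 2.227403 rad, q = (β − α − t + p) mod 2π = 5.633085 rad → L = 6.72·(2.227403 + 4.685734 + 5.633085) = 6.72·12.546222 = 84.310612 m
Shortest: RSL with L = 40.596669 m ≈ 40.5967 m
Convert RSL to answer units (arcs ×180/π): t = 0.120527·180/π = 6.9057°, p = ρ·p = 6.72·2.625364 = 17.6424 m, q = 3.295281·180/π = 188.8057°, L = 40.5967 m.

RSL: t = 6.9057°, p = 17.6424 m, q = 188.8057°, L = 40.5967 m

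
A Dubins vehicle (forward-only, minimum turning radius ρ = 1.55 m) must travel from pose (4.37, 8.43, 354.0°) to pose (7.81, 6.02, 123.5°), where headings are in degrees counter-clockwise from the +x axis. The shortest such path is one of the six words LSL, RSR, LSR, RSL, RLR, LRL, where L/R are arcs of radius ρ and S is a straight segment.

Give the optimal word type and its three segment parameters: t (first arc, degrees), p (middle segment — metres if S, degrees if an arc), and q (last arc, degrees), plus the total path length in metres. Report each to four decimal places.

Let ψ = atan2(Δy, Δx) = atan2(-2.41, 3.44) = -35.0144° be the start→goal bearing.
Normalize: d = |goal − start| / ρ = 4.200202/1.55 = 2.709808, α = (θ_start − ψ) mod 360° = 29.0144° = 0.506396 rad, β = (θ_goal − ψ) mod 360° = 158.5144° = 2.766598 rad.
Common terms: sin α = 0.485029, cos α = 0.874498, sin β = 0.366268, cos β = -0.930509, cos(α−β) = -0.636078, d² = 7.343059. Work in radians in the unit-radius frame; every candidate has L = ρ·(t + p + q).
LSL: p² = 2 + d² − 2cos(α−β) + 2d(sin α − sin β) = 11.258855; p = √p² = 3.355422; φ = atan2(cos β − cos α, d + sin α − sin β) = -0.567989 rad; t = (φ − α) mod 2π = 5.208800 rad, q = (β − φ) mod 2π = 3.334586 rad → L = 1.55·(5.208800 + 3.355422 + 3.334586) = 1.55·11.898808 = 18.443153 m
RSR: p² = 2 + d² − 2cos(α−β) + 2d(sin β − sin α) = 9.971576; p = √p² = 3.157780; φ = atan2(cos α − cos β, d − sin α + sin β) = 0.608462 rad; t = (α − φ) mod 2π = 6.181119 rad, q = (φ − β) mod 2π = 4.125050 rad → L = 1.55·(6.181119 + 3.157780 + 4.125050) = 1.55·13.463949 = 20.869122 m
LSR: p² = d² − 2 + 2cos(α−β) + 2d(sin α + sin β) = 8.684605; p = √p² = 2.946965; φ = atan2(−cos α − cos β, d + sin α + sin β) − atan2(−2, p) = 0.611990 rad; t = (φ − α) mod 2π = 0.105594 rad, q = (φ − β) mod 2π = 4.128578 rad → L = 1.55·(0.105594 + 2.946965 + 4.128578) = 1.55·7.181137 = 11.130762 m
RSL: p² = d² − 2 + 2cos(α−β) − 2d(sin α + sin β) = -0.542799 < 0 → infeasible
RLR: c = (6 − d² + 2cos(α−β) + 2d(sin α − sin β))/8 = -0.246447; p = 2π − arccos c = 4.463377 rad; φ = atan2(cos α − cos β, d − sin α + sin β) = 0.608462 rad; t = (α − φ + p/2) mod 2π = 2.129622 rad, q = (α − β − t + p) mod 2π = 0.073553 rad → L = 1.55·(2.129622 + 4.463377 + 0.073553) = 1.55·6.666552 = 10.333155 m
LRL: c = (6 − d² + 2cos(α−β) − 2d(sin α − sin β))/8 = -0.407357; p = 2π − arccos c = 4.292831 rad; φ = atan2(cos β − cos α, d + sin α − sin β) = -0.567989 rad; t = (φ − α + p/2) mod 2π = 1.072030 rad, q = (β − α − t + p) mod 2π = 5.481002 rad → L = 1.55·(1.072030 + 4.292831 + 5.481002) = 1.55·10.845863 = 16.811088 m
Shortest: RLR with L = 10.333155 m ≈ 10.3332 m
Convert RLR to answer units (arcs ×180/π): t = 2.129622·180/π = 122.0184°, p = 4.463377·180/π = 255.7326°, q = 0.073553·180/π = 4.2143°, L = 10.3332 m.

RLR: t = 122.0184°, p = 255.7326°, q = 4.2143°, L = 10.3332 m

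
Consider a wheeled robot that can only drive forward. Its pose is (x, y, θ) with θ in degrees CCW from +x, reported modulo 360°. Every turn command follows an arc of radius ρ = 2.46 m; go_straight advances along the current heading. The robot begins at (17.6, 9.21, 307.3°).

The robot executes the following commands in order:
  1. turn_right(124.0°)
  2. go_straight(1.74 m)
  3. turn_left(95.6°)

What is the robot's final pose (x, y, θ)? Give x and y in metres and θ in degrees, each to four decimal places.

set_pose: (x, y, θ) = (17.6000, 9.2100, 307.3000°), ρ = 2.46
turn_right(124.0°): centre at ρ to the right, rotate −124.0° → (15.7847, 5.2633, 183.3000°)
go_straight(1.74): x += 1.74·cos θ, y += 1.74·sin θ → (14.0476, 5.1632, 183.3000°)
turn_left(95.6°): centre at ρ to the left, rotate +95.6° → (11.7589, 2.3267, 278.9000°)

(11.7589, 2.3267, 278.9000°)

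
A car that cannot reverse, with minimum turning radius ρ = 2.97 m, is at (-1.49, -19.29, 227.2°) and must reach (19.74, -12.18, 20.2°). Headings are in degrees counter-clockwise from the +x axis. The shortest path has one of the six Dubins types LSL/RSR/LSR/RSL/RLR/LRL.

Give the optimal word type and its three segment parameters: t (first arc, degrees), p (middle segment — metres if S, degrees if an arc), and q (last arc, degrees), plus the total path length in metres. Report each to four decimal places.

Let ψ = atan2(Δy, Δx) = atan2(7.11, 21.23) = 18.5159° be the start→goal bearing.
Normalize: d = |goal − start| / ρ = 22.388948/2.97 = 7.538366, α = (θ_start − ψ) mod 360° = 208.6841° = 3.642225 rad, β = (θ_goal − ψ) mod 360° = 1.6841° = 0.029394 rad.
Common terms: sin α = -0.479980, cos α = -0.877279, sin β = 0.029389, cos β = 0.999568, cos(α−β) = -0.891007, d² = 56.826968. Work in radians in the unit-radius frame; every candidate has L = ρ·(t + p + q).
LSL: p² = 2 + d² − 2cos(α−β) + 2d(sin α − sin β) = 52.929349; p = √p² = 7.275256; φ = atan2(cos β − cos α, d + sin α − sin β) = 0.260928 rad; t = (φ − α) mod 2π = 2.901888 rad, q = (β − φ) mod 2π = 6.051651 rad → L = 2.97·(2.901888 + 7.275256 + 6.051651) = 2.97·16.228795 = 48.199521 m
RSR: p² = 2 + d² − 2cos(α−β) + 2d(sin β − sin α) = 68.288612; p = √p² = 8.263692; φ = atan2(cos α − cos β, d − sin α + sin β) = -0.229119 rad; t = (α − φ) mod 2π = 3.871344 rad, q = (φ − β) mod 2π = 6.024673 rad → L = 2.97·(3.871344 + 8.263692 + 6.024673) = 2.97·18.159709 = 53.934337 m
LSR: p² = d² − 2 + 2cos(α−β) + 2d(sin α + sin β) = 46.251512; p = √p² = 6.800846; φ = atan2(−cos α − cos β, d + sin α + sin β) − atan2(−2, p) = 0.268766 rad; t = (φ − α) mod 2π = 2.909726 rad, q = (φ − β) mod 2π = 0.239372 rad → L = 2.97·(2.909726 + 6.800846 + 0.239372) = 2.97·9.949945 = 29.551337 m
RSL: p² = d² − 2 + 2cos(α−β) − 2d(sin α + sin β) = 59.838397; p = √p² = 7.735528; φ = atan2(cos α + cos β, d − sin α − sin β) − atan2(2, p) = -0.237701 rad; t = (α − φ) mod 2π = 3.879926 rad, q = (β − φ) mod 2π = 0.267094 rad → L = 2.97·(3.879926 + 7.735528 + 0.267094) = 2.97·11.882549 = 35.291169 m
RLR: c = (6 − d² + 2cos(α−β) + 2d(sin α − sin β))/8 = -7.536077, |c| > 1 → infeasible
LRL: c = (6 − d² + 2cos(α−β) − 2d(sin α − sin β))/8 = -5.616169, |c| > 1 → infeasible
Shortest: LSR with L = 29.551337 m ≈ 29.5513 m
Convert LSR to answer units (arcs ×180/π): t = 2.909726·180/π = 166.7150°, p = ρ·p = 2.97·6.800846 = 20.1985 m, q = 0.239372·180/π = 13.7150°, L = 29.5513 m.

LSR: t = 166.7150°, p = 20.1985 m, q = 13.7150°, L = 29.5513 m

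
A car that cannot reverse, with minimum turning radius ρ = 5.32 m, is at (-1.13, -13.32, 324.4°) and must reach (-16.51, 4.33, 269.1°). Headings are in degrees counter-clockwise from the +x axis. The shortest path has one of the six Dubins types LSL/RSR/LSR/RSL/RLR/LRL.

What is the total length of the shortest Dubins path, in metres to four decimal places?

46.9584 m

Let ψ = atan2(Δy, Δx) = atan2(17.65, -15.38) = 131.0685° be the start→goal bearing.
Normalize: d = |goal − start| / ρ = 23.410829/5.32 = 4.400532, α = (θ_start − ψ) mod 360° = 193.3315° = 3.374271 rad, β = (θ_goal − ψ) mod 360° = 138.0315° = 2.409104 rad.
Common terms: sin α = -0.230585, cos α = -0.973052, sin β = 0.668722, cos β = -0.743513, cos(α−β) = 0.569280, d² = 19.364679. Work in radians in the unit-radius frame; every candidate has L = ρ·(t + p + q).
LSL: p² = 2 + d² − 2cos(α−β) + 2d(sin α − sin β) = 12.311265; p = √p² = 3.508741; φ = atan2(cos β − cos α, d + sin α − sin β) = 0.065466 rad; t = (φ − α) mod 2π = 2.974380 rad, q = (β − φ) mod 2π = 2.343638 rad → L = 5.32·(2.974380 + 3.508741 + 2.343638) = 5.32·8.826760 = 46.958361 m
RSR: p² = 2 + d² − 2cos(α−β) + 2d(sin β − sin α) = 28.140975; p = √p² = 5.304807; φ = atan2(cos α − cos β, d − sin α + sin β) = -0.043284 rad; t = (α − φ) mod 2π = 3.417555 rad, q = (φ − β) mod 2π = 3.830798 rad → L = 5.32·(3.417555 + 5.304807 + 3.830798) = 5.32·12.553159 = 66.782807 m
LSR: p² = d² − 2 + 2cos(α−β) + 2d(sin α + sin β) = 22.359313; p = √p² = 4.728564; φ = atan2(−cos α − cos β, d + sin α + sin β) − atan2(−2, p) = 0.741051 rad; t = (φ − α) mod 2π = 3.649966 rad, q = (φ − β) mod 2π = 4.615133 rad → L = 5.32·(3.649966 + 4.728564 + 4.615133) = 5.32·12.993662 = 69.126282 m
RSL: p² = d² − 2 + 2cos(α−β) − 2d(sin α + sin β) = 14.647163; p = √p² = 3.827161; φ = atan2(cos α + cos β, d − sin α − sin β) − atan2(2, p) = -0.890356 rad; t = (α − φ) mod 2π = 4.264627 rad, q = (β − φ) mod 2π = 3.299460 rad → L = 5.32·(4.264627 + 3.827161 + 3.299460) = 5.32·11.391248 = 60.601439 m
RLR: c = (6 − d² + 2cos(α−β) + 2d(sin α − sin β))/8 = -2.517622, |c| > 1 → infeasible
LRL: c = (6 − d² + 2cos(α−β) − 2d(sin α − sin β))/8 = -0.538908; p = 2π − arccos c = 4.143249 rad; φ = atan2(cos β − cos α, d + sin α − sin β) = 0.065466 rad; t = (φ − α + p/2) mod 2π = 5.046005 rad, q = (β − α − t + p) mod 2π = 4.415262 rad → L = 5.32·(5.046005 + 4.143249 + 4.415262) = 5.32·13.604515 = 72.376022 m
Shortest: LSL with L = 46.958361 m ≈ 46.9584 m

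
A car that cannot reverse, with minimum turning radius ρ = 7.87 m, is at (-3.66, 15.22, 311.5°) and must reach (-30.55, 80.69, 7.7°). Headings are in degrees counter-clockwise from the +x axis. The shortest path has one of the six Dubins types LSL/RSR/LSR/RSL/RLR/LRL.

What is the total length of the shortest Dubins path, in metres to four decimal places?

102.2290 m

Let ψ = atan2(Δy, Δx) = atan2(65.47, -26.89) = 112.3291° be the start→goal bearing.
Normalize: d = |goal − start| / ρ = 70.777065/7.87 = 8.993274, α = (θ_start − ψ) mod 360° = 199.1709° = 3.476189 rad, β = (θ_goal − ψ) mod 360° = 255.3709° = 4.457064 rad.
Common terms: sin α = -0.328388, cos α = -0.944543, sin β = -0.967581, cos β = -0.252560, cos(α−β) = 0.556296, d² = 80.878975. Work in radians in the unit-radius frame; every candidate has L = ρ·(t + p + q).
LSL: p² = 2 + d² − 2cos(α−β) + 2d(sin α − sin β) = 93.263269; p = √p² = 9.657291; φ = atan2(cos β − cos α, d + sin α − sin β) = 0.071715 rad; t = (φ − α) mod 2π = 2.878712 rad, q = (β − φ) mod 2π = 4.385348 rad → L = 7.87·(2.878712 + 9.657291 + 4.385348) = 7.87·16.921351 = 133.171035 m
RSR: p² = 2 + d² − 2cos(α−β) + 2d(sin β − sin α) = 70.269499; p = √p² = 8.382690; φ = atan2(cos α − cos β, d − sin α + sin β) = -0.082643 rad; t = (α − φ) mod 2π = 3.558832 rad, q = (φ − β) mod 2π = 1.743478 rad → L = 7.87·(3.558832 + 8.382690 + 1.743478) = 7.87·13.685001 = 107.700955 m
LSR: p² = d² − 2 + 2cos(α−β) + 2d(sin α + sin β) = 56.681560; p = √p² = 7.528716; φ = atan2(−cos α − cos β, d + sin α + sin β) − atan2(−2, p) = 0.413939 rad; t = (φ − α) mod 2π = 3.220936 rad, q = (φ − β) mod 2π = 2.240060 rad → L = 7.87·(3.220936 + 7.528716 + 2.240060) = 7.87·12.989712 = 102.229031 m
RSL: p² = d² − 2 + 2cos(α−β) − 2d(sin α + sin β) = 103.301573; p = √p² = 10.163738; φ = atan2(cos α + cos β, d − sin α − sin β) − atan2(2, p) = -0.310120 rad; t = (α − φ) mod 2π = 3.786309 rad, q = (β − φ) mod 2π = 4.767184 rad → L = 7.87·(3.786309 + 10.163738 + 4.767184) = 7.87·18.717230 = 147.304604 m
RLR: c = (6 − d² + 2cos(α−β) + 2d(sin α − sin β))/8 = -7.783687, |c| > 1 → infeasible
LRL: c = (6 − d² + 2cos(α−β) − 2d(sin α − sin β))/8 = -10.657909, |c| > 1 → infeasible
Shortest: LSR with L = 102.229031 m ≈ 102.2290 m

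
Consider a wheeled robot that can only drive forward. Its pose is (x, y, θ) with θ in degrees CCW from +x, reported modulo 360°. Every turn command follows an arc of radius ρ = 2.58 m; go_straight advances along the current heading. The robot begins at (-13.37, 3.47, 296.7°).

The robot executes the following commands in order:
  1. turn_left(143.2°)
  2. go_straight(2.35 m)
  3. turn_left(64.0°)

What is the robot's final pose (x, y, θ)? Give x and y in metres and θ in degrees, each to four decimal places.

(-9.1329, 9.0274, 143.9000°)

set_pose: (x, y, θ) = (-13.3700, 3.4700, 296.7000°), ρ = 2.58
turn_left(143.2°): centre at ρ to the left, rotate +143.2° → (-8.5251, 4.1768, 439.9000° ≡ 79.9000°)
go_straight(2.35): x += 2.35·cos θ, y += 2.35·sin θ → (-8.1130, 6.4904, 79.9000°)
turn_left(64.0°): centre at ρ to the left, rotate +64.0° → (-9.1329, 9.0274, 143.9000°)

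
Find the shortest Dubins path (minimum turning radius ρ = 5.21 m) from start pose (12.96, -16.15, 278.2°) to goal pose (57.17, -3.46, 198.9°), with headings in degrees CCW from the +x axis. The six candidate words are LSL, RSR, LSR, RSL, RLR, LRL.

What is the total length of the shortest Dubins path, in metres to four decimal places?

Let ψ = atan2(Δy, Δx) = atan2(12.69, 44.21) = 16.0156° be the start→goal bearing.
Normalize: d = |goal − start| / ρ = 45.995219/5.21 = 8.828257, α = (θ_start − ψ) mod 360° = 262.1844° = 4.575982 rad, β = (θ_goal − ψ) mod 360° = 182.8844° = 3.191936 rad.
Common terms: sin α = -0.990711, cos α = -0.135984, sin β = -0.050322, cos β = -0.998733, cos(α−β) = 0.185667, d² = 77.938123. Work in radians in the unit-radius frame; every candidate has L = ρ·(t + p + q).
LSL: p² = 2 + d² − 2cos(α−β) + 2d(sin α − sin β) = 62.962796; p = √p² = 7.934910; φ = atan2(cos β − cos α, d + sin α − sin β) = -0.108944 rad; t = (φ − α) mod 2π = 1.598260 rad, q = (β − φ) mod 2π = 3.300879 rad → L = 5.21·(1.598260 + 7.934910 + 3.300879) = 5.21·12.834049 = 66.865396 m
RSR: p² = 2 + d² − 2cos(α−β) + 2d(sin β − sin α) = 96.170783; p = √p² = 9.806670; φ = atan2(cos α − cos β, d − sin α + sin β) = 0.088090 rad; t = (α − φ) mod 2π = 4.487892 rad, q = (φ − β) mod 2π = 3.179339 rad → L = 5.21·(4.487892 + 9.806670 + 3.179339) = 5.21·17.473902 = 91.039028 m
LSR: p² = d² − 2 + 2cos(α−β) + 2d(sin α + sin β) = 57.928445; p = √p² = 7.611074; φ = atan2(−cos α − cos β, d + sin α + sin β) − atan2(−2, p) = 0.401662 rad; t = (φ − α) mod 2π = 2.108866 rad, q = (φ − β) mod 2π = 3.492912 rad → L = 5.21·(2.108866 + 7.611074 + 3.492912) = 5.21·13.212852 = 68.838958 m
RSL: p² = d² − 2 + 2cos(α−β) − 2d(sin α + sin β) = 94.690467; p = √p² = 9.730903; φ = atan2(cos α + cos β, d − sin α − sin β) − atan2(2, p) = -0.317180 rad; t = (α − φ) mod 2π = 4.893162 rad, q = (β − φ) mod 2π = 3.509116 rad → L = 5.21·(4.893162 + 9.730903 + 3.509116) = 5.21·18.133180 = 94.473868 m
RLR: c = (6 − d² + 2cos(α−β) + 2d(sin α − sin β))/8 = -11.021348, |c| > 1 → infeasible
LRL: c = (6 − d² + 2cos(α−β) − 2d(sin α − sin β))/8 = -6.870350, |c| > 1 → infeasible
Shortest: LSL with L = 66.865396 m ≈ 66.8654 m

66.8654 m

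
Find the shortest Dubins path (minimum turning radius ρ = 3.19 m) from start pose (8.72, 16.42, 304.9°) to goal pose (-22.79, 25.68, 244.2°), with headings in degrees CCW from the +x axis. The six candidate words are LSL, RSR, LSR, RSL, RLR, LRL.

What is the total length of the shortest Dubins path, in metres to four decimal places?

41.3099 m

Let ψ = atan2(Δy, Δx) = atan2(9.26, -31.51) = 163.6233° be the start→goal bearing.
Normalize: d = |goal − start| / ρ = 32.842468/3.19 = 10.295444, α = (θ_start − ψ) mod 360° = 141.2767° = 2.465744 rad, β = (θ_goal − ψ) mod 360° = 80.5767° = 1.406329 rad.
Common terms: sin α = 0.625559, cos α = -0.780177, sin β = 0.986506, cos β = 0.163726, cos(α−β) = 0.489382, d² = 105.996177. Work in radians in the unit-radius frame; every candidate has L = ρ·(t + p + q).
LSL: p² = 2 + d² − 2cos(α−β) + 2d(sin α − sin β) = 99.585206; p = √p² = 9.979239; φ = atan2(cos β − cos α, d + sin α − sin β) = 0.094728 rad; t = (φ − α) mod 2π = 3.912169 rad, q = (β − φ) mod 2π = 1.311601 rad → L = 3.19·(3.912169 + 9.979239 + 1.311601) = 3.19·15.203009 = 48.497599 m
RSR: p² = 2 + d² − 2cos(α−β) + 2d(sin β − sin α) = 114.449619; p = √p² = 10.698113; φ = atan2(cos α − cos β, d − sin α + sin β) = -0.088346 rad; t = (α − φ) mod 2π = 2.554090 rad, q = (φ − β) mod 2π = 4.788510 rad → L = 3.19·(2.554090 + 10.698113 + 4.788510) = 3.19·18.040713 = 57.549875 m
LSR: p² = d² − 2 + 2cos(α−β) + 2d(sin α + sin β) = 138.168798; p = √p² = 11.754522; φ = atan2(−cos α − cos β, d + sin α + sin β) − atan2(−2, p) = 0.220257 rad; t = (φ − α) mod 2π = 4.037698 rad, q = (φ − β) mod 2π = 5.097113 rad → L = 3.19·(4.037698 + 11.754522 + 5.097113) = 3.19·20.889333 = 66.636973 m
RSL: p² = d² − 2 + 2cos(α−β) − 2d(sin α + sin β) = 71.781087; p = √p² = 8.472372; φ = atan2(cos α + cos β, d − sin α − sin β) − atan2(2, p) = -0.302691 rad; t = (α − φ) mod 2π = 2.768435 rad, q = (β − φ) mod 2π = 1.709020 rad → L = 3.19·(2.768435 + 8.472372 + 1.709020) = 3.19·12.949827 = 41.309948 m
RLR: c = (6 − d² + 2cos(α−β) + 2d(sin α − sin β))/8 = -13.306202, |c| > 1 → infeasible
LRL: c = (6 − d² + 2cos(α−β) − 2d(sin α − sin β))/8 = -11.448151, |c| > 1 → infeasible
Shortest: RSL with L = 41.309948 m ≈ 41.3099 m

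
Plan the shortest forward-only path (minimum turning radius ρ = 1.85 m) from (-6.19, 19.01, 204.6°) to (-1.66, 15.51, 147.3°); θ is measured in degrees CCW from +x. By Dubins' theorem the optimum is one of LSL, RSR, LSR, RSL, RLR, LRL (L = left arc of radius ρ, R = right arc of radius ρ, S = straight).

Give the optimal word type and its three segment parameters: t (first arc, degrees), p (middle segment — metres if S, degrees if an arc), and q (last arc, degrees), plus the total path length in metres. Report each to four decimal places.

Let ψ = atan2(Δy, Δx) = atan2(-3.50, 4.53) = -37.6906° be the start→goal bearing.
Normalize: d = |goal − start| / ρ = 5.724587/1.85 = 3.094372, α = (θ_start − ψ) mod 360° = 242.2906° = 4.228769 rad, β = (θ_goal − ψ) mod 360° = 184.9906° = 3.228696 rad.
Common terms: sin α = -0.885318, cos α = -0.464987, sin β = -0.086993, cos β = -0.996209, cos(α−β) = 0.540240, d² = 9.575135. Work in radians in the unit-radius frame; every candidate has L = ρ·(t + p + q).
LSL: p² = 2 + d² − 2cos(α−β) + 2d(sin α − sin β) = 5.554028; p = √p² = 2.356699; φ = atan2(cos β − cos α, d + sin α − sin β) = -0.227363 rad; t = (φ − α) mod 2π = 1.827053 rad, q = (β − φ) mod 2π = 3.456059 rad → L = 1.85·(1.827053 + 2.356699 + 3.456059) = 1.85·7.639810 = 14.133649 m
RSR: p² = 2 + d² − 2cos(α−β) + 2d(sin β − sin α) = 15.435281; p = √p² = 3.928776; φ = atan2(cos α − cos β, d − sin α + sin β) = 0.135629 rad; t = (α − φ) mod 2π = 4.093141 rad, q = (φ − β) mod 2π = 3.190118 rad → L = 1.85·(4.093141 + 3.928776 + 3.190118) = 1.85·11.212035 = 20.742265 m
LSR: p² = d² − 2 + 2cos(α−β) + 2d(sin α + sin β) = 2.638235; p = √p² = 1.624264; φ = atan2(−cos α − cos β, d + sin α + sin β) − atan2(−2, p) = 1.491718 rad; t = (φ − α) mod 2π = 3.546133 rad, q = (φ − β) mod 2π = 4.546207 rad → L = 1.85·(3.546133 + 1.624264 + 4.546207) = 1.85·9.716605 = 17.975719 m
RSL: p² = d² − 2 + 2cos(α−β) − 2d(sin α + sin β) = 14.672997; p = √p² = 3.830535; φ = atan2(cos α + cos β, d − sin α − sin β) − atan2(2, p) = -0.826131 rad; t = (α − φ) mod 2π = 5.054900 rad, q = (β − φ) mod 2π = 4.054826 rad → L = 1.85·(5.054900 + 3.830535 + 4.054826) = 1.85·12.940261 = 23.939483 m
RLR: c = (6 − d² + 2cos(α−β) + 2d(sin α − sin β))/8 = -0.929410; p = 2π − arccos c = 3.519578 rad; φ = atan2(cos α − cos β, d − sin α + sin β) = 0.135629 rad; t = (α − φ + p/2) mod 2π = 5.852930 rad, q = (α − β − t + p) mod 2π = 4.949907 rad → L = 1.85·(5.852930 + 3.519578 + 4.949907) = 1.85·14.322415 = 26.496467 m
LRL: c = (6 − d² + 2cos(α−β) − 2d(sin α − sin β))/8 = 0.305746; p = 2π − arccos c = 5.023111 rad; φ = atan2(cos β − cos α, d + sin α − sin β) = -0.227363 rad; t = (φ − α + p/2) mod 2π = 4.338608 rad, q = (β − α − t + p) mod 2π = 5.967615 rad → L = 1.85·(4.338608 + 5.023111 + 5.967615) = 1.85·15.329334 = 28.359268 m
Shortest: LSL with L = 14.133649 m ≈ 14.1336 m
Convert LSL to answer units (arcs ×180/π): t = 1.827053·180/π = 104.6824°, p = ρ·p = 1.85·2.356699 = 4.3599 m, q = 3.456059·180/π = 198.0176°, L = 14.1336 m.

LSL: t = 104.6824°, p = 4.3599 m, q = 198.0176°, L = 14.1336 m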